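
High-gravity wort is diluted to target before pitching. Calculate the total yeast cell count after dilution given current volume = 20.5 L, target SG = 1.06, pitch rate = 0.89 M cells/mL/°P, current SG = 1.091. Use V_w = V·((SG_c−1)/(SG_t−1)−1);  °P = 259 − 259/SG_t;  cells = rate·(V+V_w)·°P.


V_w = 20.5·((1.091−1)/(1.06−1)−1) = 10.5917
V_final = 20.5 + 10.5917 = 31.0917
°P = 259 − 259/1.06 = 14.6604
cells = 0.89·31.0917·14.6604

405.6759 billion cells


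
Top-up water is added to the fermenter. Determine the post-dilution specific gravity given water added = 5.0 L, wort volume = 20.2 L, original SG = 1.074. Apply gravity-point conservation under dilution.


SG_new = 1 + (SG_old − 1)·V_old/(V_old + V_water)
pts = (1.074 − 1)·1000·20.2/(20.2 + 5.0) = 59.3175
SG_new = 1 + 59.3175/1000

1.0593


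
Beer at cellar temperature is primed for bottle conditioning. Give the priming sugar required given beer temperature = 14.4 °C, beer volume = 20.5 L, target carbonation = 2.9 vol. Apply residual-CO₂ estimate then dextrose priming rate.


residual = 14.695·(0.01821 + 0.09011·e^(−0.04·T));  sugar = (target − residual)·4.0·V
residual = 14.695·(0.01821 + 0.09011·e^(−0.04·14.4)) = 1.0120
sugar = (2.9 − 1.0120)·4.0·20.5

154.8188 g


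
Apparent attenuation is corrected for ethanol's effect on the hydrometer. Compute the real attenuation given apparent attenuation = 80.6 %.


RA = AA · 0.8192
RA = 80.6 · 0.8192

66.0275 %


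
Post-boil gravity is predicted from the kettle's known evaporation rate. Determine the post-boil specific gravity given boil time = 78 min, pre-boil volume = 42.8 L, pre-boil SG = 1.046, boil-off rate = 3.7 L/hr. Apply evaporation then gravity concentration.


V_post = V_pre − rate·(t/60);  SG_post = 1 + (SG_pre−1)·V_pre/V_post
V_post = 42.8 − 3.7·(78/60) = 37.9900
SG_post = 1 + (1.046 − 1)·42.8/37.9900

1.0518


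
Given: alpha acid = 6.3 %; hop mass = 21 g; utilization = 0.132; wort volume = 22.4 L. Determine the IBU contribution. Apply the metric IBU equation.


IBU = (α/100)·mass·U·1000 / V
IBU = (6.3/100)·21·0.132·1000 / 22.4

7.7963 IBU


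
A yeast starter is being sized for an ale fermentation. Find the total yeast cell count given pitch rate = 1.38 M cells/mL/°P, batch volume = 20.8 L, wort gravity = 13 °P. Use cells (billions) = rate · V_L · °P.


cells = 1.38 · 20.8 · 13

373.1520 billion cells


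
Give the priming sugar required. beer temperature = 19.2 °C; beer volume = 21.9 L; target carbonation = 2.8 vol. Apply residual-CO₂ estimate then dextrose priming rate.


residual = 14.695·(0.01821 + 0.09011·e^(−0.04·T));  sugar = (target − residual)·4.0·V
residual = 14.695·(0.01821 + 0.09011·e^(−0.04·19.2)) = 0.8819
sugar = (2.8 − 0.8819)·4.0·21.9

168.0230 g


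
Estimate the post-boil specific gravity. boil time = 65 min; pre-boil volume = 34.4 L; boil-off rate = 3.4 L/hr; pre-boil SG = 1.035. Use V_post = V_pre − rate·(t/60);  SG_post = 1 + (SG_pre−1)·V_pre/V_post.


V_post = 34.4 − 3.4·(65/60) = 30.7167
SG_post = 1 + (1.035 − 1)·34.4/30.7167

1.0392


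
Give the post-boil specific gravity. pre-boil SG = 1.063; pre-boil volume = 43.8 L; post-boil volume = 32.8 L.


SG_post = 1 + (SG_pre − 1)·V_pre/V_post
pts_pre = (1.063 − 1)·1000 = 63.0000
pts_post = 63.0000·43.8/32.8 = 84.1280
SG_post = 1 + 84.1280/1000

1.0841


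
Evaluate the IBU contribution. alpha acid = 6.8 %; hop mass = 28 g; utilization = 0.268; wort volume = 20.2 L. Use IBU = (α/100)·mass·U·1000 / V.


IBU = (6.8/100)·28·0.268·1000 / 20.2

25.2610 IBU


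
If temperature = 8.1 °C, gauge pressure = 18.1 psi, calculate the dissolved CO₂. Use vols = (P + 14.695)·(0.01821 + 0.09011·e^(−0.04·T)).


vols = (18.1 + 14.695)·(0.01821 + 0.09011·e^(−0.04·8.1))

2.7345 volumes


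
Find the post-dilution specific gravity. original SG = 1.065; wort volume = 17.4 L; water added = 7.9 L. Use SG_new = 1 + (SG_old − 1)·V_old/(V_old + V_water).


pts = (1.065 − 1)·1000·17.4/(17.4 + 7.9) = 44.7036
SG_new = 1 + 44.7036/1000

1.0447


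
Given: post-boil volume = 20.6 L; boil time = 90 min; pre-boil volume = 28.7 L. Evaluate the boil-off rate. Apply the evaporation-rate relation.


rate = (V_pre − V_post) / (t_min/60)
rate = (28.7 − 20.6) / (90/60)

5.4000 L/hr


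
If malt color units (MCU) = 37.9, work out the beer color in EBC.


SRM = 1.4922·MCU^0.6859;  EBC = SRM·1.97
SRM = 1.4922·37.9^0.6859 = 18.0558
EBC = 18.0558·1.97

35.5698 EBC


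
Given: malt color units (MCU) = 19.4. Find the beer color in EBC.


SRM = 1.4922·MCU^0.6859;  EBC = SRM·1.97
SRM = 1.4922·19.4^0.6859 = 11.4059
EBC = 11.4059·1.97

22.4697 EBC


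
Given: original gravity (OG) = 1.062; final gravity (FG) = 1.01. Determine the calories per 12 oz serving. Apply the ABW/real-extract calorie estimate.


ABW = (OG−FG)·131.25·0.79/FG;  °P = 259 − 259/SG (for OG→OE and FG→AE);  RE = 0.1808·OE + 0.8192·AE;  Cal = (6.9·ABW + 4·(RE−0.1))·FG·3.55
ABW = (1.062 − 1.01)·131.25·0.79/1.01 = 5.3384
OE = 259 − 259/1.062 = 15.1205 °P
AE = 259 − 259/1.01 = 2.5644 °P
RE = 0.1808·15.1205 + 0.8192·2.5644 = 4.8345 °P
Cal = (6.9·5.3384 + 4·(4.8345−0.1))·1.01·3.55

199.9733 kcal


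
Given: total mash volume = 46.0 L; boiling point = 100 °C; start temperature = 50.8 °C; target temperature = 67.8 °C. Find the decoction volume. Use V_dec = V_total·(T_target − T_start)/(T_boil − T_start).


V_dec = 46.0·(67.8 − 50.8)/(100 − 50.8)

15.8943 L


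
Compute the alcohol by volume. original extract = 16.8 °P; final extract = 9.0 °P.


SG = 259/(259 − P);  ABV = (OG − FG)·131.25
OG = 259/(259 − 16.8) = 1.0694
FG = 259/(259 − 9.0) = 1.0360
ABV = (1.0694 − 1.0360)·131.25

4.3790 % ABV


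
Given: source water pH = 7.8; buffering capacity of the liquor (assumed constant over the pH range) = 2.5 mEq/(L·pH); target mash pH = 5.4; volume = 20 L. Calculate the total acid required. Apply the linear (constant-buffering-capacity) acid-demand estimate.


acid = buffering capacity · (pH_source − pH_target) · V
acid = 2.5 · (7.8 − 5.4) · 20

120.0000 mEq


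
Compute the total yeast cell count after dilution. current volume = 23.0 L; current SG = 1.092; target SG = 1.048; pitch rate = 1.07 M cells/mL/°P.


V_w = V·((SG_c−1)/(SG_t−1)−1);  °P = 259 − 259/SG_t;  cells = rate·(V+V_w)·°P
V_w = 23.0·((1.092−1)/(1.048−1)−1) = 21.0833
V_final = 23.0 + 21.0833 = 44.0833
°P = 259 − 259/1.048 = 11.8626
cells = 1.07·44.0833·11.8626

559.5487 billion cells


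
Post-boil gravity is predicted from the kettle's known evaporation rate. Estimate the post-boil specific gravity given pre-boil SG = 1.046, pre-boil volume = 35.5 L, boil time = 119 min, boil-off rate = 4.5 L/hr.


V_post = V_pre − rate·(t/60);  SG_post = 1 + (SG_pre−1)·V_pre/V_post
V_post = 35.5 − 4.5·(119/60) = 26.5750
SG_post = 1 + (1.046 − 1)·35.5/26.5750

1.0614


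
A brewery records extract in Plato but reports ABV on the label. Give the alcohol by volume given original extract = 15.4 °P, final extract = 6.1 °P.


SG = 259/(259 − P);  ABV = (OG − FG)·131.25
OG = 259/(259 − 15.4) = 1.0632
FG = 259/(259 − 6.1) = 1.0241
ABV = (1.0632 − 1.0241)·131.25

5.1316 % ABV


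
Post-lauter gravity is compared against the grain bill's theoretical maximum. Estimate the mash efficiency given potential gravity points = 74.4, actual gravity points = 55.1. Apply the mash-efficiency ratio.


efficiency = actual / potential × 100
efficiency = 55.1 / 74.4 × 100

74.0591 %


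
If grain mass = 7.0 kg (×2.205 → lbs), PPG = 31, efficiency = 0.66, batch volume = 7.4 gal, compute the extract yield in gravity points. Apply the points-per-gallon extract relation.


points = lbs × PPG × eff / vol
lbs = 7.0 × 2.205 = 15.4350
points = 15.4350 × 31 × 0.66 / 7.4

42.6757 points


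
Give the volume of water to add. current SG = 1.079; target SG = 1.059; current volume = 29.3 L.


V_water = V·((SG_curr − 1)/(SG_target − 1) − 1)
V_water = 29.3·((1.079 − 1)/(1.059 − 1) − 1)

9.9322 L


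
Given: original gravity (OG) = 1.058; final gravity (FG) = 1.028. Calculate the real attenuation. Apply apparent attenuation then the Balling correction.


AA = (OG−FG)/(OG−1)·100;  RA = AA·0.8192
AA = (1.058 − 1.028)/(1.058 − 1)·100 = 51.7241
RA = 51.7241·0.8192

42.3724 %


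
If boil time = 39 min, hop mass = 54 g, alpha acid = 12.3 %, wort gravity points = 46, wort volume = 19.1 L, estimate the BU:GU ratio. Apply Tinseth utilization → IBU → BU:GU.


U = 1.65·0.000125^(GP/1000)·(1−e^(−0.04t))/4.15;  IBU = (α/100)·m·U·1000/V;  BU:GU = IBU/GP
U = 1.65·0.000125^(46/1000)·(1−e^(−0.04·39))/4.15 = 0.2077
IBU = (12.3/100)·54·0.2077·1000/19.1 = 72.2290
BU:GU = 72.2290/46

1.5702


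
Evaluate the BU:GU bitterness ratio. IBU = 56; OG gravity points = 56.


BU:GU = IBU / OG_points
BU:GU = 56 / 56

1.0000


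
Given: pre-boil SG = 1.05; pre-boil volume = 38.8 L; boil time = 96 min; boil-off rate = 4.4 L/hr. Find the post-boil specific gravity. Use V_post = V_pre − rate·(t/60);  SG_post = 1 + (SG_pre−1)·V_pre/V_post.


V_post = 38.8 − 4.4·(96/60) = 31.7600
SG_post = 1 + (1.05 − 1)·38.8/31.7600

1.0611


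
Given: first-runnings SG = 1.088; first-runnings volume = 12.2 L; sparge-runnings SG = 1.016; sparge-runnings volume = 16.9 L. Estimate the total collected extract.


total = Σ (SG_i − 1)·1000·V_i
first = (1.088 − 1)·1000·12.2 = 1073.6000
sparge = (1.016 − 1)·1000·16.9 = 270.4000
total = 1073.6000 + 270.4000

1344.0000 gravity·L


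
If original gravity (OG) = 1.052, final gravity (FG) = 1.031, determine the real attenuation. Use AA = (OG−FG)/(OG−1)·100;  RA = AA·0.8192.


AA = (1.052 − 1.031)/(1.052 − 1)·100 = 40.3846
RA = 40.3846·0.8192

33.0831 %


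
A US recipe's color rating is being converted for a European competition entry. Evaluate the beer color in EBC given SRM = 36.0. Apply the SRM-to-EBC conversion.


EBC = SRM · 1.97
EBC = 36.0 · 1.97

70.9200 EBC


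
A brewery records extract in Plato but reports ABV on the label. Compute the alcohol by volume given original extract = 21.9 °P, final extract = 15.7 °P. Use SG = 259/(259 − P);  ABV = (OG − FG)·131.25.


OG = 259/(259 − 21.9) = 1.0924
FG = 259/(259 − 15.7) = 1.0645
ABV = (1.0924 − 1.0645)·131.25

3.6536 % ABV


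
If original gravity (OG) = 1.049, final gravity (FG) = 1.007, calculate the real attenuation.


AA = (OG−FG)/(OG−1)·100;  RA = AA·0.8192
AA = (1.049 − 1.007)/(1.049 − 1)·100 = 85.7143
RA = 85.7143·0.8192

70.2171 %


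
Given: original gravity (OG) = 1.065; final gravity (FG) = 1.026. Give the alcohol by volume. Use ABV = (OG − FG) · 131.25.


ABV = (1.065 − 1.026) · 131.25

5.1187 % ABV


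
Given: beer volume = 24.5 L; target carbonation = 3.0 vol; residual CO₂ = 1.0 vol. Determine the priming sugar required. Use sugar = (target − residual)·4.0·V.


sugar = (3.0 − 1.0)·4.0·24.5

196.0000 g


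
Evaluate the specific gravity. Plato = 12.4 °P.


SG = 259/(259 − P)
SG = 259/(259 − 12.4)

1.0503


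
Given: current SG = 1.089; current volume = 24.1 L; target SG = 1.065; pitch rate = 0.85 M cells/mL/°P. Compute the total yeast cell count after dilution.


V_w = V·((SG_c−1)/(SG_t−1)−1);  °P = 259 − 259/SG_t;  cells = rate·(V+V_w)·°P
V_w = 24.1·((1.089−1)/(1.065−1)−1) = 8.8985
V_final = 24.1 + 8.8985 = 32.9985
°P = 259 − 259/1.065 = 15.8075
cells = 0.85·32.9985·15.8075

443.3800 billion cells


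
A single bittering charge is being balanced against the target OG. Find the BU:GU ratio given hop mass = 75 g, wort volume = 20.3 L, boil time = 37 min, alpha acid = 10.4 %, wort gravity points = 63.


U = 1.65·0.000125^(GP/1000)·(1−e^(−0.04t))/4.15;  IBU = (α/100)·m·U·1000/V;  BU:GU = IBU/GP
U = 1.65·0.000125^(63/1000)·(1−e^(−0.04·37))/4.15 = 0.1743
IBU = (10.4/100)·75·0.1743·1000/20.3 = 66.9824
BU:GU = 66.9824/63

1.0632


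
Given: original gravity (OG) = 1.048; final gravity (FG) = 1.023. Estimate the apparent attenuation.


AA = (OG − FG)/(OG − 1) · 100
AA = (1.048 − 1.023)/(1.048 − 1) · 100

52.0833 %


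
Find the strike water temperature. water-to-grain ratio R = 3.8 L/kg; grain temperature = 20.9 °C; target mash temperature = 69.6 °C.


T_strike = (0.41/R)·(T_mash − T_grain) + T_mash
T_strike = (0.41/3.8)·(69.6 − 20.9) + 69.6

74.8545 °C


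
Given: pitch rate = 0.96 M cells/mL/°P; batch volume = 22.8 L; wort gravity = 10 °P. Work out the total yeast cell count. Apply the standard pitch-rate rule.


cells (billions) = rate · V_L · °P
cells = 0.96 · 22.8 · 10

218.8800 billion cells


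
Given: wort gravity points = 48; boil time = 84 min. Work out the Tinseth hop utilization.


U = 1.65·0.000125^(GP/1000) · (1 − e^(−0.04·t))/4.15
bigness = 1.65·0.000125^(48/1000) = 1.0719
boil_factor = (1 − e^(−0.04·84))/4.15 = 0.2326
U = 1.0719 · 0.2326

0.2493


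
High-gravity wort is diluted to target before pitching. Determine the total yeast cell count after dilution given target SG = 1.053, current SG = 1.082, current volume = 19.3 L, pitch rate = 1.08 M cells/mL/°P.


V_w = V·((SG_c−1)/(SG_t−1)−1);  °P = 259 − 259/SG_t;  cells = rate·(V+V_w)·°P
V_w = 19.3·((1.082−1)/(1.053−1)−1) = 10.5604
V_final = 19.3 + 10.5604 = 29.8604
°P = 259 − 259/1.053 = 13.0361
cells = 1.08·29.8604·13.0361

420.4035 billion cells


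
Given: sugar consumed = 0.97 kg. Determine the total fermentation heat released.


Q = m_sugar · 590 kJ/kg
Q = 0.97 · 590

572.3000 kJ


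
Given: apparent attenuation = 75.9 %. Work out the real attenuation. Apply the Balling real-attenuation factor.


RA = AA · 0.8192
RA = 75.9 · 0.8192

62.1773 %


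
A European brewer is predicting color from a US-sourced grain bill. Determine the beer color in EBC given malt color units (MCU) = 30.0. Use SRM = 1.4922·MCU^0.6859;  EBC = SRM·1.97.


SRM = 1.4922·30.0^0.6859 = 15.3810
EBC = 15.3810·1.97

30.3006 EBC


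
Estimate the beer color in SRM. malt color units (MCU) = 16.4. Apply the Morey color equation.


SRM = 1.4922 · MCU^0.6859
SRM = 1.4922 · 16.4^0.6859

10.1646 SRM


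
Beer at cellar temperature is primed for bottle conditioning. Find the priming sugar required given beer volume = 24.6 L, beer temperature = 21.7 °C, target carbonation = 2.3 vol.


residual = 14.695·(0.01821 + 0.09011·e^(−0.04·T));  sugar = (target − residual)·4.0·V
residual = 14.695·(0.01821 + 0.09011·e^(−0.04·21.7)) = 0.8235
sugar = (2.3 − 0.8235)·4.0·24.6

145.2907 g


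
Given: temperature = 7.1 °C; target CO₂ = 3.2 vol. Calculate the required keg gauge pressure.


psi = vols/(0.01821 + 0.09011·e^(−0.04·T)) − 14.695
psi = 3.2/(0.01821 + 0.09011·e^(−0.04·7.1)) − 14.695

22.4962 psi


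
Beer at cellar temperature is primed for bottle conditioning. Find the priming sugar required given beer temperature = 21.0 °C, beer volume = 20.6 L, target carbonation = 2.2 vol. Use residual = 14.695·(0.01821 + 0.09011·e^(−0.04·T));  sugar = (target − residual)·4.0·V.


residual = 14.695·(0.01821 + 0.09011·e^(−0.04·21.0)) = 0.8393
sugar = (2.2 − 0.8393)·4.0·20.6

112.1256 g


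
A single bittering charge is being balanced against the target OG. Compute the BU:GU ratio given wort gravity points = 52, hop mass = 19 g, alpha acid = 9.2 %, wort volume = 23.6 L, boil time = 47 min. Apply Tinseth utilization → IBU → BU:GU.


U = 1.65·0.000125^(GP/1000)·(1−e^(−0.04t))/4.15;  IBU = (α/100)·m·U·1000/V;  BU:GU = IBU/GP
U = 1.65·0.000125^(52/1000)·(1−e^(−0.04·47))/4.15 = 0.2111
IBU = (9.2/100)·19·0.2111·1000/23.6 = 15.6386
BU:GU = 15.6386/52

0.3007


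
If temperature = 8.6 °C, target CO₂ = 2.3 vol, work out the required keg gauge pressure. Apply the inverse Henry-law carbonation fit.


psi = vols/(0.01821 + 0.09011·e^(−0.04·T)) − 14.695
psi = 2.3/(0.01821 + 0.09011·e^(−0.04·8.6)) − 14.695

13.3225 psi


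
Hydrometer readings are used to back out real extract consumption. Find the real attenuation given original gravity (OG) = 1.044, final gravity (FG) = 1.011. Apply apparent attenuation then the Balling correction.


AA = (OG−FG)/(OG−1)·100;  RA = AA·0.8192
AA = (1.044 − 1.011)/(1.044 − 1)·100 = 75.0000
RA = 75.0000·0.8192

61.4400 %


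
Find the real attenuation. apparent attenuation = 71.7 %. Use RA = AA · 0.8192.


RA = 71.7 · 0.8192

58.7366 %


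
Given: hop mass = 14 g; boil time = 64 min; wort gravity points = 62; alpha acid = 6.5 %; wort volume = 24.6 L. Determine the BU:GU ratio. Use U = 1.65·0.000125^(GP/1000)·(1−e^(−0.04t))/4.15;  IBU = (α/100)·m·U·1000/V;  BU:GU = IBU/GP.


U = 1.65·0.000125^(62/1000)·(1−e^(−0.04·64))/4.15 = 0.2101
IBU = (6.5/100)·14·0.2101·1000/24.6 = 7.7734
BU:GU = 7.7734/62

0.1254


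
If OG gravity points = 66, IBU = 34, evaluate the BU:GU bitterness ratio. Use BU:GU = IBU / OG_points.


BU:GU = 34 / 66

0.5152


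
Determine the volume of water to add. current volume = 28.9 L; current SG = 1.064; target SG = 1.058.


V_water = V·((SG_curr − 1)/(SG_target − 1) − 1)
V_water = 28.9·((1.064 − 1)/(1.058 − 1) − 1)

2.9897 L


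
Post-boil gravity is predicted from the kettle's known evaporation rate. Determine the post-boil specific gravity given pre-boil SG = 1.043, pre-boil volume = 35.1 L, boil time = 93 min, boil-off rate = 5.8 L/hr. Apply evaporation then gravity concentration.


V_post = V_pre − rate·(t/60);  SG_post = 1 + (SG_pre−1)·V_pre/V_post
V_post = 35.1 − 5.8·(93/60) = 26.1100
SG_post = 1 + (1.043 − 1)·35.1/26.1100

1.0578


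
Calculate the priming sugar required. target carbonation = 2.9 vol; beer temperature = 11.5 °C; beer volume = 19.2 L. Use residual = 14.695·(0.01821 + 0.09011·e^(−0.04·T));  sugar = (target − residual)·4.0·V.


residual = 14.695·(0.01821 + 0.09011·e^(−0.04·11.5)) = 1.1035
sugar = (2.9 − 1.1035)·4.0·19.2

137.9696 g


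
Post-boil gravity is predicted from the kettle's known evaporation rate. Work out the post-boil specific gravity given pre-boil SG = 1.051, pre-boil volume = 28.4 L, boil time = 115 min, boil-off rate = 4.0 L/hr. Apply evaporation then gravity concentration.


V_post = V_pre − rate·(t/60);  SG_post = 1 + (SG_pre−1)·V_pre/V_post
V_post = 28.4 − 4.0·(115/60) = 20.7333
SG_post = 1 + (1.051 − 1)·28.4/20.7333

1.0699


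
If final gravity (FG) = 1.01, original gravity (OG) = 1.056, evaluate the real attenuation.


AA = (OG−FG)/(OG−1)·100;  RA = AA·0.8192
AA = (1.056 − 1.01)/(1.056 − 1)·100 = 82.1429
RA = 82.1429·0.8192

67.2914 %


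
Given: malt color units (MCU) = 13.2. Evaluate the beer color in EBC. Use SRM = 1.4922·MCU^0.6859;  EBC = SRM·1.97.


SRM = 1.4922·13.2^0.6859 = 8.7585
EBC = 8.7585·1.97

17.2542 EBC


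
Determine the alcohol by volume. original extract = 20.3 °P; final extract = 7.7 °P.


SG = 259/(259 − P);  ABV = (OG − FG)·131.25
OG = 259/(259 − 20.3) = 1.0850
FG = 259/(259 − 7.7) = 1.0306
ABV = (1.0850 − 1.0306)·131.25

7.1404 % ABV


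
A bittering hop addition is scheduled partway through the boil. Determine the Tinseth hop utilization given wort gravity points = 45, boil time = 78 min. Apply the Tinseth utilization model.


U = 1.65·0.000125^(GP/1000) · (1 − e^(−0.04·t))/4.15
bigness = 1.65·0.000125^(45/1000) = 1.1011
boil_factor = (1 − e^(−0.04·78))/4.15 = 0.2303
U = 1.1011 · 0.2303

0.2536


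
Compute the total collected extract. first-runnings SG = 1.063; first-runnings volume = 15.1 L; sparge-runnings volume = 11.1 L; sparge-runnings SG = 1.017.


total = Σ (SG_i − 1)·1000·V_i
first = (1.063 − 1)·1000·15.1 = 951.3000
sparge = (1.017 − 1)·1000·11.1 = 188.7000
total = 951.3000 + 188.7000

1140.0000 gravity·L


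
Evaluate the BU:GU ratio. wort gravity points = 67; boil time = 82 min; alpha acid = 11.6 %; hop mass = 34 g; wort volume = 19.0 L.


U = 1.65·0.000125^(GP/1000)·(1−e^(−0.04t))/4.15;  IBU = (α/100)·m·U·1000/V;  BU:GU = IBU/GP
U = 1.65·0.000125^(67/1000)·(1−e^(−0.04·82))/4.15 = 0.2095
IBU = (11.6/100)·34·0.2095·1000/19.0 = 43.4966
BU:GU = 43.4966/67

0.6492


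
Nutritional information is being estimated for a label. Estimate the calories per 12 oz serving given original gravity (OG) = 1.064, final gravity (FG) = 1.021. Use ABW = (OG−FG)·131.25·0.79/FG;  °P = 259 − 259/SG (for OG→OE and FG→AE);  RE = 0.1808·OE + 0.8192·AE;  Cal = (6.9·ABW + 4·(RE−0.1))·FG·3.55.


ABW = (1.064 − 1.021)·131.25·0.79/1.021 = 4.3669
OE = 259 − 259/1.064 = 15.5789 °P
AE = 259 − 259/1.021 = 5.3271 °P
RE = 0.1808·15.5789 + 0.8192·5.3271 = 7.1807 °P
Cal = (6.9·4.3669 + 4·(7.1807−0.1))·1.021·3.55

211.8693 kcal


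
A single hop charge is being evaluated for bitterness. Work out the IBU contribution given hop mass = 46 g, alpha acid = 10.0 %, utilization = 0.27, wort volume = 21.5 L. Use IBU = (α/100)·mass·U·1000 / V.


IBU = (10.0/100)·46·0.27·1000 / 21.5

57.7674 IBU


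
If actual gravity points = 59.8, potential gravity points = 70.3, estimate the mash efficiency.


efficiency = actual / potential × 100
efficiency = 59.8 / 70.3 × 100

85.0640 %


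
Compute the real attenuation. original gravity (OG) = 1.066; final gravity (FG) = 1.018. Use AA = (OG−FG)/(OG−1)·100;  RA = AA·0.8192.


AA = (1.066 − 1.018)/(1.066 − 1)·100 = 72.7273
RA = 72.7273·0.8192

59.5782 %


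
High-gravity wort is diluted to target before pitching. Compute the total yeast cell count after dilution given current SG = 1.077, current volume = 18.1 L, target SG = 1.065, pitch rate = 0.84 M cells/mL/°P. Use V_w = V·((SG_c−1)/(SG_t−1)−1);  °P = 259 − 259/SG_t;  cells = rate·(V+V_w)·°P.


V_w = 18.1·((1.077−1)/(1.065−1)−1) = 3.3415
V_final = 18.1 + 3.3415 = 21.4415
°P = 259 − 259/1.065 = 15.8075
cells = 0.84·21.4415·15.8075

284.7074 billion cells


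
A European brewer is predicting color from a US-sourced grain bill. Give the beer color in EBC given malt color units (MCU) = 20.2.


SRM = 1.4922·MCU^0.6859;  EBC = SRM·1.97
SRM = 1.4922·20.2^0.6859 = 11.7265
EBC = 11.7265·1.97

23.1012 EBC


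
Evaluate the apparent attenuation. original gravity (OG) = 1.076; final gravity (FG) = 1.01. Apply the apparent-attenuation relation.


AA = (OG − FG)/(OG − 1) · 100
AA = (1.076 − 1.01)/(1.076 − 1) · 100

86.8421 %


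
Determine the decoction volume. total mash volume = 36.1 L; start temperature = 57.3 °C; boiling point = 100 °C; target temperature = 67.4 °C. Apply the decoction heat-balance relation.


V_dec = V_total·(T_target − T_start)/(T_boil − T_start)
V_dec = 36.1·(67.4 − 57.3)/(100 − 57.3)

8.5389 L


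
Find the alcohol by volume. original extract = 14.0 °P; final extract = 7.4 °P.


SG = 259/(259 − P);  ABV = (OG − FG)·131.25
OG = 259/(259 − 14.0) = 1.0571
FG = 259/(259 − 7.4) = 1.0294
ABV = (1.0571 − 1.0294)·131.25

3.6397 % ABV


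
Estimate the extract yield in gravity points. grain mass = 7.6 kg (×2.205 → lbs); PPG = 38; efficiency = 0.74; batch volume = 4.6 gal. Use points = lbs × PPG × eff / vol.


lbs = 7.6 × 2.205 = 16.7580
points = 16.7580 × 38 × 0.74 / 4.6

102.4424 points


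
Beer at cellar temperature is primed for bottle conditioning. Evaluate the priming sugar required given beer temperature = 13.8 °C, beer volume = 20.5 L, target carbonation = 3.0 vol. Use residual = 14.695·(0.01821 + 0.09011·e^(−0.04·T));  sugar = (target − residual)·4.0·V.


residual = 14.695·(0.01821 + 0.09011·e^(−0.04·13.8)) = 1.0300
sugar = (3.0 − 1.0300)·4.0·20.5

161.5361 g


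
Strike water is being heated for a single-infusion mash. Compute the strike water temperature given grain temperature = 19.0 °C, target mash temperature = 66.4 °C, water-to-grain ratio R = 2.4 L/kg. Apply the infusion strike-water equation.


T_strike = (0.41/R)·(T_mash − T_grain) + T_mash
T_strike = (0.41/2.4)·(66.4 − 19.0) + 66.4

74.4975 °C


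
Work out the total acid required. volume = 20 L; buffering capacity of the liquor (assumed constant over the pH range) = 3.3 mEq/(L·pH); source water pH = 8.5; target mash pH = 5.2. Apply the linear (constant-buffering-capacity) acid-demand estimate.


acid = buffering capacity · (pH_source − pH_target) · V
acid = 3.3 · (8.5 − 5.2) · 20

217.8000 mEq


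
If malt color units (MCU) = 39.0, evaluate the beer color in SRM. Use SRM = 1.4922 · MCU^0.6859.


SRM = 1.4922 · 39.0^0.6859

18.4136 SRM


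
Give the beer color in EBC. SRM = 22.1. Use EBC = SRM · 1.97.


EBC = 22.1 · 1.97

43.5370 EBC


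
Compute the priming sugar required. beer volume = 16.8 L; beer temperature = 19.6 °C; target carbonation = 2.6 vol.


residual = 14.695·(0.01821 + 0.09011·e^(−0.04·T));  sugar = (target − residual)·4.0·V
residual = 14.695·(0.01821 + 0.09011·e^(−0.04·19.6)) = 0.8722
sugar = (2.6 − 0.8722)·4.0·16.8

116.1096 g


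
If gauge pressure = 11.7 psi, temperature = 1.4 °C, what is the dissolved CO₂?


vols = (P + 14.695)·(0.01821 + 0.09011·e^(−0.04·T))
vols = (11.7 + 14.695)·(0.01821 + 0.09011·e^(−0.04·1.4))

2.7296 volumes


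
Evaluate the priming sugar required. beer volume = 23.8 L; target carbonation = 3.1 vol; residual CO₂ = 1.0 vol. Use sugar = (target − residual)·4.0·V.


sugar = (3.1 − 1.0)·4.0·23.8

199.9200 g


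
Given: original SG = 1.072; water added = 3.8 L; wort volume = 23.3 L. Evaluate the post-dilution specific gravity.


SG_new = 1 + (SG_old − 1)·V_old/(V_old + V_water)
pts = (1.072 − 1)·1000·23.3/(23.3 + 3.8) = 61.9041
SG_new = 1 + 61.9041/1000

1.0619


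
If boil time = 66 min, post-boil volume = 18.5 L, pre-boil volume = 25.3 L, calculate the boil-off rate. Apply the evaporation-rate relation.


rate = (V_pre − V_post) / (t_min/60)
rate = (25.3 − 18.5) / (66/60)

6.1818 L/hr


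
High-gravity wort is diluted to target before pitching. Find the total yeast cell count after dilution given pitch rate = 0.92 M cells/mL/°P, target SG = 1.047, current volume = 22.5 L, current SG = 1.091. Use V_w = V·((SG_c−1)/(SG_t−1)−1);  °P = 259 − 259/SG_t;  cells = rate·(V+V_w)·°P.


V_w = 22.5·((1.091−1)/(1.047−1)−1) = 21.0638
V_final = 22.5 + 21.0638 = 43.5638
°P = 259 − 259/1.047 = 11.6266
cells = 0.92·43.5638·11.6266

465.9774 billion cells


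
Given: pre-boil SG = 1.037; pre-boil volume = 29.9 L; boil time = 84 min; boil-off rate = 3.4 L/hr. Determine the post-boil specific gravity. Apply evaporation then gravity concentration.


V_post = V_pre − rate·(t/60);  SG_post = 1 + (SG_pre−1)·V_pre/V_post
V_post = 29.9 − 3.4·(84/60) = 25.1400
SG_post = 1 + (1.037 − 1)·29.9/25.1400

1.0440


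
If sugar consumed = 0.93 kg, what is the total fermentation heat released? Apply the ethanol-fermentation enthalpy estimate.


Q = m_sugar · 590 kJ/kg
Q = 0.93 · 590

548.7000 kJ


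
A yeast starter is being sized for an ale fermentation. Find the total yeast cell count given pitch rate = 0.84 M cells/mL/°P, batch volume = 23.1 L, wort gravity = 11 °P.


cells (billions) = rate · V_L · °P
cells = 0.84 · 23.1 · 11

213.4440 billion cells


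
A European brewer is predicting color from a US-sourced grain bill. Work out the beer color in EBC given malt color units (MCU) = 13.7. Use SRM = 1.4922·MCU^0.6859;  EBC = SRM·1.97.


SRM = 1.4922·13.7^0.6859 = 8.9847
EBC = 8.9847·1.97

17.6999 EBC


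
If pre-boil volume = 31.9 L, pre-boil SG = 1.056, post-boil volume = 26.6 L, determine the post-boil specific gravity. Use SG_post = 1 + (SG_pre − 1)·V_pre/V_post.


pts_pre = (1.056 − 1)·1000 = 56.0000
pts_post = 56.0000·31.9/26.6 = 67.1579
SG_post = 1 + 67.1579/1000

1.0672


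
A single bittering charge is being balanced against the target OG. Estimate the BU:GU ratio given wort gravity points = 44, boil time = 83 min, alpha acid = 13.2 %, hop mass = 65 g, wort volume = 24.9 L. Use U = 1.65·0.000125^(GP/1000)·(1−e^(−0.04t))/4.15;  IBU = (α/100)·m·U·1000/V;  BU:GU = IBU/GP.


U = 1.65·0.000125^(44/1000)·(1−e^(−0.04·83))/4.15 = 0.2581
IBU = (13.2/100)·65·0.2581·1000/24.9 = 88.9193
BU:GU = 88.9193/44

2.0209


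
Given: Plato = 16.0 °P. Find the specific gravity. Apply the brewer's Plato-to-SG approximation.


SG = 259/(259 − P)
SG = 259/(259 − 16.0)

1.0658


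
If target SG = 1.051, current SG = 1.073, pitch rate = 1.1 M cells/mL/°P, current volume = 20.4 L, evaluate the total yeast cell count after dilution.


V_w = V·((SG_c−1)/(SG_t−1)−1);  °P = 259 − 259/SG_t;  cells = rate·(V+V_w)·°P
V_w = 20.4·((1.073−1)/(1.051−1)−1) = 8.8000
V_final = 20.4 + 8.8000 = 29.2000
°P = 259 − 259/1.051 = 12.5680
cells = 1.1·29.2000·12.5680

403.6851 billion cells


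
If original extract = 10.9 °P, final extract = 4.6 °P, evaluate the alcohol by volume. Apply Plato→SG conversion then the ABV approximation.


SG = 259/(259 − P);  ABV = (OG − FG)·131.25
OG = 259/(259 − 10.9) = 1.0439
FG = 259/(259 − 4.6) = 1.0181
ABV = (1.0439 − 1.0181)·131.25

3.3931 % ABV


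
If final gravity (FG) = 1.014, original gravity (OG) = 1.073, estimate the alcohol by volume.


ABV = (OG − FG) · 131.25
ABV = (1.073 − 1.014) · 131.25

7.7437 % ABV


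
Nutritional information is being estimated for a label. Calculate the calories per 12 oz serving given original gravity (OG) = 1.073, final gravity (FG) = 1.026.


ABW = (OG−FG)·131.25·0.79/FG;  °P = 259 − 259/SG (for OG→OE and FG→AE);  RE = 0.1808·OE + 0.8192·AE;  Cal = (6.9·ABW + 4·(RE−0.1))·FG·3.55
ABW = (1.073 − 1.026)·131.25·0.79/1.026 = 4.7498
OE = 259 − 259/1.073 = 17.6207 °P
AE = 259 − 259/1.026 = 6.5634 °P
RE = 0.1808·17.6207 + 0.8192·6.5634 = 8.5625 °P
Cal = (6.9·4.7498 + 4·(8.5625−0.1))·1.026·3.55

242.6639 kcal


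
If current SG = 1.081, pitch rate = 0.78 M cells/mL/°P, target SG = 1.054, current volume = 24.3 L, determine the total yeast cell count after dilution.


V_w = V·((SG_c−1)/(SG_t−1)−1);  °P = 259 − 259/SG_t;  cells = rate·(V+V_w)·°P
V_w = 24.3·((1.081−1)/(1.054−1)−1) = 12.1500
V_final = 24.3 + 12.1500 = 36.4500
°P = 259 − 259/1.054 = 13.2694
cells = 0.78·36.4500·13.2694

377.2637 billion cells


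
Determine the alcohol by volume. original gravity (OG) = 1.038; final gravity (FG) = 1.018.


ABV = (OG − FG) · 131.25
ABV = (1.038 − 1.018) · 131.25

2.6250 % ABV


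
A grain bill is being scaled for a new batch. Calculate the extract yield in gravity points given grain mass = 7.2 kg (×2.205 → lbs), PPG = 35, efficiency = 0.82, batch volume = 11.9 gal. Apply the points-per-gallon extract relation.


points = lbs × PPG × eff / vol
lbs = 7.2 × 2.205 = 15.8760
points = 15.8760 × 35 × 0.82 / 11.9

38.2892 points


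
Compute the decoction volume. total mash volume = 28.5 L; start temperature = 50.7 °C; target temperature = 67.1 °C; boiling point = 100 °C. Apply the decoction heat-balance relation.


V_dec = V_total·(T_target − T_start)/(T_boil − T_start)
V_dec = 28.5·(67.1 − 50.7)/(100 − 50.7)

9.4807 L


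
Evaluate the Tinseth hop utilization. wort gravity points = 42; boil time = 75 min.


U = 1.65·0.000125^(GP/1000) · (1 − e^(−0.04·t))/4.15
bigness = 1.65·0.000125^(42/1000) = 1.1312
boil_factor = (1 − e^(−0.04·75))/4.15 = 0.2290
U = 1.1312 · 0.2290

0.2590


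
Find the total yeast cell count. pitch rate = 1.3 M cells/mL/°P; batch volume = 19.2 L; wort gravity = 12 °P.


cells (billions) = rate · V_L · °P
cells = 1.3 · 19.2 · 12

299.5200 billion cells


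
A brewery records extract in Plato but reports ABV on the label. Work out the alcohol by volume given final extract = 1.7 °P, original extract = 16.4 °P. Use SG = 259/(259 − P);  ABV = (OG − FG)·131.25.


OG = 259/(259 − 16.4) = 1.0676
FG = 259/(259 − 1.7) = 1.0066
ABV = (1.0676 − 1.0066)·131.25

8.0055 % ABV


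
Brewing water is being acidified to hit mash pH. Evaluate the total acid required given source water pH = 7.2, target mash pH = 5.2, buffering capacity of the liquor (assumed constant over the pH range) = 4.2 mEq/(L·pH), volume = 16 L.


acid = buffering capacity · (pH_source − pH_target) · V
acid = 4.2 · (7.2 − 5.2) · 16

134.4000 mEq


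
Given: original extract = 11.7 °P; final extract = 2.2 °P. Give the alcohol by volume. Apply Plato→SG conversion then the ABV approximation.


SG = 259/(259 − P);  ABV = (OG − FG)·131.25
OG = 259/(259 − 11.7) = 1.0473
FG = 259/(259 − 2.2) = 1.0086
ABV = (1.0473 − 1.0086)·131.25

5.0851 % ABV


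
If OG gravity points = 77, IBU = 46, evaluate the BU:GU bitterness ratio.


BU:GU = IBU / OG_points
BU:GU = 46 / 77

0.5974


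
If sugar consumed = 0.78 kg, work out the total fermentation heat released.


Q = m_sugar · 590 kJ/kg
Q = 0.78 · 590

460.2000 kJ


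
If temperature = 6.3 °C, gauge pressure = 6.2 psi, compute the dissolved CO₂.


vols = (P + 14.695)·(0.01821 + 0.09011·e^(−0.04·T))
vols = (6.2 + 14.695)·(0.01821 + 0.09011·e^(−0.04·6.3))

1.8439 volumes


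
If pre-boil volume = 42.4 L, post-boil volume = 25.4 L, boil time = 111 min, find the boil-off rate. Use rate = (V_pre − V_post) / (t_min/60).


rate = (42.4 − 25.4) / (111/60)

9.1892 L/hr


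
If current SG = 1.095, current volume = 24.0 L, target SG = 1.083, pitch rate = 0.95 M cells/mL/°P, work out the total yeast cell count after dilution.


V_w = V·((SG_c−1)/(SG_t−1)−1);  °P = 259 − 259/SG_t;  cells = rate·(V+V_w)·°P
V_w = 24.0·((1.095−1)/(1.083−1)−1) = 3.4699
V_final = 24.0 + 3.4699 = 27.4699
°P = 259 − 259/1.083 = 19.8495
cells = 0.95·27.4699·19.8495

518.0000 billion cells


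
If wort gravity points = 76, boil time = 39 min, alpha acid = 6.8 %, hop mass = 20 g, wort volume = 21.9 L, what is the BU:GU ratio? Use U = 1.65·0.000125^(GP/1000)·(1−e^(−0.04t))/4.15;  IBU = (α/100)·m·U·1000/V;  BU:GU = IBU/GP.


U = 1.65·0.000125^(76/1000)·(1−e^(−0.04·39))/4.15 = 0.1586
IBU = (6.8/100)·20·0.1586·1000/21.9 = 9.8503
BU:GU = 9.8503/76

0.1296


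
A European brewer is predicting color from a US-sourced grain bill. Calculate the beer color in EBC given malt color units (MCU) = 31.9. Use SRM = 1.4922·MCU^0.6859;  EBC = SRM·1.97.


SRM = 1.4922·31.9^0.6859 = 16.0427
EBC = 16.0427·1.97

31.6041 EBC


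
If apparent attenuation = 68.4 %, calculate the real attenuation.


RA = AA · 0.8192
RA = 68.4 · 0.8192

56.0333 %


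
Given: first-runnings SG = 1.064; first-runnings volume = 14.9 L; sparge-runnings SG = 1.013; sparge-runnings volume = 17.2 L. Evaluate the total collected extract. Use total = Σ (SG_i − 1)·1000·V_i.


first = (1.064 − 1)·1000·14.9 = 953.6000
sparge = (1.013 − 1)·1000·17.2 = 223.6000
total = 953.6000 + 223.6000

1177.2000 gravity·L


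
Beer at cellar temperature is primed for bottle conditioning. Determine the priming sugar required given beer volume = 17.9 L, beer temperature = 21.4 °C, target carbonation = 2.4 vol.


residual = 14.695·(0.01821 + 0.09011·e^(−0.04·T));  sugar = (target − residual)·4.0·V
residual = 14.695·(0.01821 + 0.09011·e^(−0.04·21.4)) = 0.8302
sugar = (2.4 − 0.8302)·4.0·17.9

112.3992 g


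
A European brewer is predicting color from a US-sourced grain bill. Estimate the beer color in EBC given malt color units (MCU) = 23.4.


SRM = 1.4922·MCU^0.6859;  EBC = SRM·1.97
SRM = 1.4922·23.4^0.6859 = 12.9710
EBC = 12.9710·1.97

25.5528 EBC


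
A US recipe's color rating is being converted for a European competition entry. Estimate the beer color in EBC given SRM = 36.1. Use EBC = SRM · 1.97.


EBC = 36.1 · 1.97

71.1170 EBC


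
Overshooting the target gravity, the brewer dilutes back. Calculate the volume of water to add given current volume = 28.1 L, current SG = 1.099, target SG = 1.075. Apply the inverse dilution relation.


V_water = V·((SG_curr − 1)/(SG_target − 1) − 1)
V_water = 28.1·((1.099 − 1)/(1.075 − 1) − 1)

8.9920 L


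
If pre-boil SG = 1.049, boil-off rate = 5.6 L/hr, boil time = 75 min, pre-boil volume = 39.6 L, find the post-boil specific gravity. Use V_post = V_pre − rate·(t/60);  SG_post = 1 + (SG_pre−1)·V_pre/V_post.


V_post = 39.6 − 5.6·(75/60) = 32.6000
SG_post = 1 + (1.049 − 1)·39.6/32.6000

1.0595


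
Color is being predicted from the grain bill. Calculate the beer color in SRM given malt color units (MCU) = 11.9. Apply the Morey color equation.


SRM = 1.4922 · MCU^0.6859
SRM = 1.4922 · 11.9^0.6859

8.1573 SRM


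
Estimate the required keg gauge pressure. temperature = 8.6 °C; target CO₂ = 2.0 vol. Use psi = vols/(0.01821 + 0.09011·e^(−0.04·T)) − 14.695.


psi = 2.0/(0.01821 + 0.09011·e^(−0.04·8.6)) − 14.695

9.6680 psi


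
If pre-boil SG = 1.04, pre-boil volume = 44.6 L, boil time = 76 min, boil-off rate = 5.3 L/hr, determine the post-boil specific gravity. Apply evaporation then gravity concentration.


V_post = V_pre − rate·(t/60);  SG_post = 1 + (SG_pre−1)·V_pre/V_post
V_post = 44.6 − 5.3·(76/60) = 37.8867
SG_post = 1 + (1.04 − 1)·44.6/37.8867

1.0471


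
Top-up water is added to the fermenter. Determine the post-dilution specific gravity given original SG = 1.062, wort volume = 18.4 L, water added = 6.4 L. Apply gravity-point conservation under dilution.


SG_new = 1 + (SG_old − 1)·V_old/(V_old + V_water)
pts = (1.062 − 1)·1000·18.4/(18.4 + 6.4) = 46.0000
SG_new = 1 + 46.0000/1000

1.0460


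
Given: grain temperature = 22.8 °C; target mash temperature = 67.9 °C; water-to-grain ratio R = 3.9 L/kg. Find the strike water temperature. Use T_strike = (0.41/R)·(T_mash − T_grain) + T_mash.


T_strike = (0.41/3.9)·(67.9 − 22.8) + 67.9

72.6413 °C


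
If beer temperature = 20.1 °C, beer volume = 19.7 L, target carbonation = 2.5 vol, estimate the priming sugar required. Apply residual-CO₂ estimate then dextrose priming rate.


residual = 14.695·(0.01821 + 0.09011·e^(−0.04·T));  sugar = (target − residual)·4.0·V
residual = 14.695·(0.01821 + 0.09011·e^(−0.04·20.1)) = 0.8602
sugar = (2.5 − 0.8602)·4.0·19.7

129.2157 g


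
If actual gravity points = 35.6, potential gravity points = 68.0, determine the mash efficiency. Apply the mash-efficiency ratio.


efficiency = actual / potential × 100
efficiency = 35.6 / 68.0 × 100

52.3529 %


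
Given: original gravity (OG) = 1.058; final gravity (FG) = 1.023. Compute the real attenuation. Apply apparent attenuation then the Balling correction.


AA = (OG−FG)/(OG−1)·100;  RA = AA·0.8192
AA = (1.058 − 1.023)/(1.058 − 1)·100 = 60.3448
RA = 60.3448·0.8192

49.4345 %


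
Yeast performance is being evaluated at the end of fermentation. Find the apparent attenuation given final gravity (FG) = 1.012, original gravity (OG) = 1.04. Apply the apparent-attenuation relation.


AA = (OG − FG)/(OG − 1) · 100
AA = (1.04 − 1.012)/(1.04 − 1) · 100

70.0000 %


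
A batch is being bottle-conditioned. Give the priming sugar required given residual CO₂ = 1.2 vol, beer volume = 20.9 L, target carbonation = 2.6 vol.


sugar = (target − residual)·4.0·V
sugar = (2.6 − 1.2)·4.0·20.9

117.0400 g
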